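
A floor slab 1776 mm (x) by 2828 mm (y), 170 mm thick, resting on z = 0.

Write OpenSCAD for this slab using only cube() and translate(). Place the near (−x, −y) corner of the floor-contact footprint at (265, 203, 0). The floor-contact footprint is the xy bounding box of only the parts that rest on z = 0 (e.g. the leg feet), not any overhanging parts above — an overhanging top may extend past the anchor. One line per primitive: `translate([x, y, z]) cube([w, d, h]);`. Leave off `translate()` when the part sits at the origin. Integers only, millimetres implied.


translate([265, 203, 0]) cube([1776, 2828, 170]);


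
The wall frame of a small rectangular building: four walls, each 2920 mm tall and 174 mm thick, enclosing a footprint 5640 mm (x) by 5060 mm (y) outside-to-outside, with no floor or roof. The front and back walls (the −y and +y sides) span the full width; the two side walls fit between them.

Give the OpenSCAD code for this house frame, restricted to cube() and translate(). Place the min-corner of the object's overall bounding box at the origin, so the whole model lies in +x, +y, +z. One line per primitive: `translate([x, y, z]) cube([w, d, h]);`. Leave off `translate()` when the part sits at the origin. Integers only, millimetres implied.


cube([5640, 174, 2920]);
translate([0, 4886, 0]) cube([5640, 174, 2920]);
translate([0, 174, 0]) cube([174, 4712, 2920]);
translate([5466, 174, 0]) cube([174, 4712, 2920]);


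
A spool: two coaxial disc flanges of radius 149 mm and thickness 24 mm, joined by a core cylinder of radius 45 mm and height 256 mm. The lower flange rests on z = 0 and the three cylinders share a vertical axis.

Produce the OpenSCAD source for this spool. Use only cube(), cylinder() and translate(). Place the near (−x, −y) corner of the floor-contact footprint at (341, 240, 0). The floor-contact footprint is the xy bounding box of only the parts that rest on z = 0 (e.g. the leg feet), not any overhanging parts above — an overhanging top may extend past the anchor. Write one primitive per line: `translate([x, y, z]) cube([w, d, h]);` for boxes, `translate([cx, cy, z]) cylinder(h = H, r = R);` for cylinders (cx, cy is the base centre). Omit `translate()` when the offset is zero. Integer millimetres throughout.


translate([490, 389, 0]) cylinder(h = 24, r = 149);
translate([490, 389, 24]) cylinder(h = 256, r = 45);
translate([490, 389, 280]) cylinder(h = 24, r = 149);


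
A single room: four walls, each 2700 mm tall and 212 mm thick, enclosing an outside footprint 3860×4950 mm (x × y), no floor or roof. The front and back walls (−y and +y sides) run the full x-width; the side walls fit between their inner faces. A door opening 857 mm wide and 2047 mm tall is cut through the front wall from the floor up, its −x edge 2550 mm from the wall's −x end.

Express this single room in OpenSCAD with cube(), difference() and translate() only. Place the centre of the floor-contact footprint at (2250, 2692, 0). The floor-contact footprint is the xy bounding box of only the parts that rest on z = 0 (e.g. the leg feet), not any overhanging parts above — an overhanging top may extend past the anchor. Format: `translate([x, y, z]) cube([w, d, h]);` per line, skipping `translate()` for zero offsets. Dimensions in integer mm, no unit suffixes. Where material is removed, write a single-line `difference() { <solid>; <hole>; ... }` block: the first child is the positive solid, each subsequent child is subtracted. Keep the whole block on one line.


difference() { translate([320, 217, 0]) cube([3860, 212, 2700]); translate([2870, 217, 0]) cube([857, 212, 2047]); }
translate([320, 4955, 0]) cube([3860, 212, 2700]);
translate([320, 429, 0]) cube([212, 4526, 2700]);
translate([3968, 429, 0]) cube([212, 4526, 2700]);


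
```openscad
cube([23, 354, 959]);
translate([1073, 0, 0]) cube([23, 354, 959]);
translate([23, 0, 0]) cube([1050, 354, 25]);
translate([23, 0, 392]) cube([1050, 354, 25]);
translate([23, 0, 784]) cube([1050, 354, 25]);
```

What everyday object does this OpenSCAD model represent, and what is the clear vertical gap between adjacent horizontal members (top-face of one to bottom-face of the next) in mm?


A bookshelf. The clear shelf gap is 367 mm.

Two tall side panels with 3 horizontal boards between them — a bookshelf. The first two shelf undersides are at z = 0 and z = 392; with shelf thickness 25, the clear gap is 392 − 0 − 25 = 367 mm.


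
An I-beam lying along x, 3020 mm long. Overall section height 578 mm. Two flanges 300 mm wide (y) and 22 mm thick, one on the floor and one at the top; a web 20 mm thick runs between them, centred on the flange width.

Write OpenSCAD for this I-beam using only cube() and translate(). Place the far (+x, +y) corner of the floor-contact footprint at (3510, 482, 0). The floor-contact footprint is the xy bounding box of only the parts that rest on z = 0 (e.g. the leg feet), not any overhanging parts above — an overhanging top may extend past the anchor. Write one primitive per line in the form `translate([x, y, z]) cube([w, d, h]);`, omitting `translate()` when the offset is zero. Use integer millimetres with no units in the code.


translate([490, 182, 0]) cube([3020, 300, 22]);
translate([490, 322, 22]) cube([3020, 20, 534]);
translate([490, 182, 556]) cube([3020, 300, 22]);


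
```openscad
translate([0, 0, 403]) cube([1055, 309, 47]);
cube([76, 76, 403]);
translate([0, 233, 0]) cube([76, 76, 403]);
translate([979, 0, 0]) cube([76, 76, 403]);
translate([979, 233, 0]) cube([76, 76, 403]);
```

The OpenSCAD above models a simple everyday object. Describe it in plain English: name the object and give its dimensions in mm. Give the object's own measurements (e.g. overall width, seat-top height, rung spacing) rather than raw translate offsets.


A bench: a 1055×309 mm seat slab, 47 mm thick, top at z = 450 mm, on four 76×76 mm square legs flush with the seat corners and standing on z = 0.


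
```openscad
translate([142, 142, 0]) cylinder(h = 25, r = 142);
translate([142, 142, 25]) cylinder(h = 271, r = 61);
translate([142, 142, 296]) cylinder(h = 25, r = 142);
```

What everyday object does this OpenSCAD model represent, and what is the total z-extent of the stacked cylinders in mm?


A spool. The overall height is 321 mm.

Three coaxial cylinders, large–small–large — a spool. Two 25 mm flanges and a 271 mm core give 25 + 271 + 25 = 321 mm.


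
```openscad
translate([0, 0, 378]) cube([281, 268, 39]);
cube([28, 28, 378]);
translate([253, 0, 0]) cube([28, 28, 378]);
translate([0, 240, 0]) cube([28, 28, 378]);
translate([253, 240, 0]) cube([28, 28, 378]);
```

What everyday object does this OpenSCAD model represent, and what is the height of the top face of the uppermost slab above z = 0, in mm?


A stool. The seat height is 417 mm.

A 281×268×39 slab at z = 378 on four corner posts — a stool. The seat top is 378 + 39 = 417 mm.


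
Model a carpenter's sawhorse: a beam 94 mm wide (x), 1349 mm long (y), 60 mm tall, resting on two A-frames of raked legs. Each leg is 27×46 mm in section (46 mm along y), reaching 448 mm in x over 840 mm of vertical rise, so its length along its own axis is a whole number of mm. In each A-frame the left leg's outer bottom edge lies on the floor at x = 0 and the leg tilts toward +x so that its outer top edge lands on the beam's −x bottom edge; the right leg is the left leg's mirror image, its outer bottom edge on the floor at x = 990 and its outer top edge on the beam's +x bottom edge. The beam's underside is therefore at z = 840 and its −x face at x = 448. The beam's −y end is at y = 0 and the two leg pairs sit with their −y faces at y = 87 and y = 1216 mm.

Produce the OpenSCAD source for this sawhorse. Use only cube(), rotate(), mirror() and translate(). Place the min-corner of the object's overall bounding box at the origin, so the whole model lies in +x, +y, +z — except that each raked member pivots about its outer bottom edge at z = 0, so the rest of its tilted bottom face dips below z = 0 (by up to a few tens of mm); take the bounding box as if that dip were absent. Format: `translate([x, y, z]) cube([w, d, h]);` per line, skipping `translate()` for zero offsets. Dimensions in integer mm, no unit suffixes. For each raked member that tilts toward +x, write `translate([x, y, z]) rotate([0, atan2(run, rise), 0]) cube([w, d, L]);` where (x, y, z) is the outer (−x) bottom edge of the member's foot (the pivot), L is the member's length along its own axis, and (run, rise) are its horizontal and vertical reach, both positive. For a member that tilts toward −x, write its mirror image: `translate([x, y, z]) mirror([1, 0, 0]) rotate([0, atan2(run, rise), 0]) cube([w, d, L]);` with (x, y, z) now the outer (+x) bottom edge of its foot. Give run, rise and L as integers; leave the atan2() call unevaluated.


translate([448, 0, 840]) cube([94, 1349, 60]);
translate([0, 87, 0]) rotate([0, atan2(448, 840), 0]) cube([27, 46, 952]);
translate([990, 87, 0]) mirror([1, 0, 0]) rotate([0, atan2(448, 840), 0]) cube([27, 46, 952]);
translate([0, 1216, 0]) rotate([0, atan2(448, 840), 0]) cube([27, 46, 952]);
translate([990, 1216, 0]) mirror([1, 0, 0]) rotate([0, atan2(448, 840), 0]) cube([27, 46, 952]);


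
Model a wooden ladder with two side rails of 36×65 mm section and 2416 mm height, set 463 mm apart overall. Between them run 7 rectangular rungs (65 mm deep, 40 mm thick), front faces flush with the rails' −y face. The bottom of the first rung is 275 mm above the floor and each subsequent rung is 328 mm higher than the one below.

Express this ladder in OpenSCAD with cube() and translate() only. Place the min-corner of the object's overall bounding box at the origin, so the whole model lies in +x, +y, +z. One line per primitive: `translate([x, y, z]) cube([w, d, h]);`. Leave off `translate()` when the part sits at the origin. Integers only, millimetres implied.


cube([36, 65, 2416]);
translate([427, 0, 0]) cube([36, 65, 2416]);
translate([36, 0, 275]) cube([391, 65, 40]);
translate([36, 0, 603]) cube([391, 65, 40]);
translate([36, 0, 931]) cube([391, 65, 40]);
translate([36, 0, 1259]) cube([391, 65, 40]);
translate([36, 0, 1587]) cube([391, 65, 40]);
translate([36, 0, 1915]) cube([391, 65, 40]);
translate([36, 0, 2243]) cube([391, 65, 40]);


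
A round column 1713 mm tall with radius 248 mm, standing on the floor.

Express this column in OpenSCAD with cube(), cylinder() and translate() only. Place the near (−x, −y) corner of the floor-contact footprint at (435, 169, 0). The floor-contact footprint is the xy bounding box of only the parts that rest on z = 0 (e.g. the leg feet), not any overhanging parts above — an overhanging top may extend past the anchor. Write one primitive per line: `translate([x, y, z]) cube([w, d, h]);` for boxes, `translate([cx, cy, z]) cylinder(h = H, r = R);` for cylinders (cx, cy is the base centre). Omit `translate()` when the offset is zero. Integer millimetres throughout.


translate([683, 417, 0]) cylinder(h = 1713, r = 248);


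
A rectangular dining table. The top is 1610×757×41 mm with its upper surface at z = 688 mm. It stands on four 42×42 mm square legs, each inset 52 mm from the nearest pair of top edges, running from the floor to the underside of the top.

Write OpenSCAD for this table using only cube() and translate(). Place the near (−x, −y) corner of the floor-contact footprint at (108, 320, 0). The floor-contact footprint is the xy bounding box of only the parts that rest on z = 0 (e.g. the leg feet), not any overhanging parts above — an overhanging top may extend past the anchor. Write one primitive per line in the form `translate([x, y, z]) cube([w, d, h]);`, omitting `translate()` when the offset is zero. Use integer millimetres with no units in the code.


translate([56, 268, 647]) cube([1610, 757, 41]);
translate([108, 320, 0]) cube([42, 42, 647]);
translate([1572, 320, 0]) cube([42, 42, 647]);
translate([108, 931, 0]) cube([42, 42, 647]);
translate([1572, 931, 0]) cube([42, 42, 647]);


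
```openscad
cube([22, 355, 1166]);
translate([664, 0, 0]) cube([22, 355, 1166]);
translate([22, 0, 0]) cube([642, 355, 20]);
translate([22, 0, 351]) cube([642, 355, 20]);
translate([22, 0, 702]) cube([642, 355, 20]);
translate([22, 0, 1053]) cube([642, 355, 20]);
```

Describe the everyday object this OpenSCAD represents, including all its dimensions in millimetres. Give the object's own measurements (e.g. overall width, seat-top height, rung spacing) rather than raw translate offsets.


An open bookshelf. Two side panels, each 22 mm thick, 355 mm deep and 1166 mm tall, stand 686 mm apart (outside-to-outside). Between them sit 4 shelves, each 20 mm thick and 355 mm deep, spanning the full gap between the sides. The bottom shelf rests on the floor (its underside at z = 0) and the clear gap between one shelf's top and the next shelf's underside is 331 mm.


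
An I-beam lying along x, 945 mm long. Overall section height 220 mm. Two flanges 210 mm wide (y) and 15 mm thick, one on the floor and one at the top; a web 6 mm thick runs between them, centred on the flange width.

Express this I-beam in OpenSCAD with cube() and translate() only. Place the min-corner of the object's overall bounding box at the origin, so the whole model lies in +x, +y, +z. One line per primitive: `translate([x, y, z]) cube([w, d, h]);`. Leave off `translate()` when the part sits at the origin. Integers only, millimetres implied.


cube([945, 210, 15]);
translate([0, 102, 15]) cube([945, 6, 190]);
translate([0, 0, 205]) cube([945, 210, 15]);


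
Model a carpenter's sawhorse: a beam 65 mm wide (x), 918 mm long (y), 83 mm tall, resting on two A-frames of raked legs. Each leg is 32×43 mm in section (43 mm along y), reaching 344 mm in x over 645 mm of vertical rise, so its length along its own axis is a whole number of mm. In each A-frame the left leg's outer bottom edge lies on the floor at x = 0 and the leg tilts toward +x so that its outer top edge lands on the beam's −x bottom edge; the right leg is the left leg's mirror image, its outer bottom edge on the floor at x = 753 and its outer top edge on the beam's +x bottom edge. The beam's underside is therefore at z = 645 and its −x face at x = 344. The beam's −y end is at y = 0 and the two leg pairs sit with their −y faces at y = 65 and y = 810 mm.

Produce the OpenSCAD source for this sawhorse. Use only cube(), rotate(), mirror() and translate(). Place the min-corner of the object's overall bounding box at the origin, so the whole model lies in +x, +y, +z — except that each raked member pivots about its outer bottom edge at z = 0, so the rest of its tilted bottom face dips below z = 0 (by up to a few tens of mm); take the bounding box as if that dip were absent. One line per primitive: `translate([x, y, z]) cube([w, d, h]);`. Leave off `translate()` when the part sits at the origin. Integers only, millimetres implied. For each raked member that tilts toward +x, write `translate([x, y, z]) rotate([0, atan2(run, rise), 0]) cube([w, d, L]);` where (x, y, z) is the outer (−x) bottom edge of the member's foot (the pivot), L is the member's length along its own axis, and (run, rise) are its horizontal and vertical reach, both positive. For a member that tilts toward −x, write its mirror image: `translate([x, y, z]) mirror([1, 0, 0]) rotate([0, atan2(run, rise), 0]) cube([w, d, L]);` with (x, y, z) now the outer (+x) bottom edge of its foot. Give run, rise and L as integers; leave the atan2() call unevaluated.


translate([344, 0, 645]) cube([65, 918, 83]);
translate([0, 65, 0]) rotate([0, atan2(344, 645), 0]) cube([32, 43, 731]);
translate([753, 65, 0]) mirror([1, 0, 0]) rotate([0, atan2(344, 645), 0]) cube([32, 43, 731]);
translate([0, 810, 0]) rotate([0, atan2(344, 645), 0]) cube([32, 43, 731]);
translate([753, 810, 0]) mirror([1, 0, 0]) rotate([0, atan2(344, 645), 0]) cube([32, 43, 731]);


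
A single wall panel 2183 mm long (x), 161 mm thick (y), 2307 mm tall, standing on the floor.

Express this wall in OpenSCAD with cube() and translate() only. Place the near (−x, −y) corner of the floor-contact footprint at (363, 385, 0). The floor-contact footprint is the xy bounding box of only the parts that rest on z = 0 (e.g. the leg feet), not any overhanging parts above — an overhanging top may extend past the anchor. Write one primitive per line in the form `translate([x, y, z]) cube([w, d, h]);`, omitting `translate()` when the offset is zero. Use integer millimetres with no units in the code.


translate([363, 385, 0]) cube([2183, 161, 2307]);


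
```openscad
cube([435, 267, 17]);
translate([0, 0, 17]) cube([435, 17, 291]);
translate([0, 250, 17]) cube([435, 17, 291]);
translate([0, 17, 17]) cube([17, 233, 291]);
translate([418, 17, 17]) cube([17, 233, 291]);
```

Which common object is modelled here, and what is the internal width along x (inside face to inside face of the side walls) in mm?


An open box. The internal width is 401 mm.

A 435×267 base slab with four walls standing on it — an open box. The base is 435 mm wide and the walls are 17 mm thick, so the internal width is 435 − 2 × 17 = 401 mm.


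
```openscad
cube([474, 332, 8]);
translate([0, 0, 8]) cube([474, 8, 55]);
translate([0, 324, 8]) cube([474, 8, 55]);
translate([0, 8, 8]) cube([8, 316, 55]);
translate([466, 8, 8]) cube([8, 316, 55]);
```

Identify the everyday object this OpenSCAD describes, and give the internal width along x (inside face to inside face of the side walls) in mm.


An open box. The internal width is 458 mm.

A 474×332 base slab with four walls standing on it — an open box. The base is 474 mm wide and the walls are 8 mm thick, so the internal width is 474 − 2 × 8 = 458 mm.


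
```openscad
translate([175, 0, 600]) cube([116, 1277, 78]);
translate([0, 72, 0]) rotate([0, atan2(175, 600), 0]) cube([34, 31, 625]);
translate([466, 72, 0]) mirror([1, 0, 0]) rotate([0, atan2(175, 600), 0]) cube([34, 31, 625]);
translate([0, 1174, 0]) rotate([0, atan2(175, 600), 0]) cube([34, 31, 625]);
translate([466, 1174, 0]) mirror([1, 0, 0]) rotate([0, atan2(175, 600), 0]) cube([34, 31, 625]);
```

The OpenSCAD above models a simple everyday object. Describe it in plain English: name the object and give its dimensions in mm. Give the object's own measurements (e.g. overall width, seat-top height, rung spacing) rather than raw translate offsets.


A sawhorse. A 116×1277×78 mm beam (x, y, z) sits on two A-frame leg pairs. Each pair is two raked legs of 34×31 mm section (31 mm along y) splaying symmetrically in x. Each leg rises 600 mm vertically over 175 mm of horizontal reach and is 625 mm long along its own axis. Every leg's outer bottom edge rests on the floor and its outer top edge meets a bottom edge of the beam — the left legs (tilting toward +x) meet the beam's −x bottom edge, the right legs (their mirror images, tilting toward −x) meet its +x bottom edge — so the leg tops tuck under the beam, the beam's underside is 600 mm above the floor, and the feet are 466 mm apart outside-to-outside with the beam centred between them. The two leg pairs are set in 72 mm from either end of the beam.


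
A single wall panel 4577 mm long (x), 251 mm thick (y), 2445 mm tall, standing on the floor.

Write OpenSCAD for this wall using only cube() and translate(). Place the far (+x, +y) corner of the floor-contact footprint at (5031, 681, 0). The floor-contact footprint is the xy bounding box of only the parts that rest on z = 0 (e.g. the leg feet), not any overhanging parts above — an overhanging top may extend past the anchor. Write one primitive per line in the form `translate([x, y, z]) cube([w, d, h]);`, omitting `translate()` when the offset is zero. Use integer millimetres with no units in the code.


translate([454, 430, 0]) cube([4577, 251, 2445]);


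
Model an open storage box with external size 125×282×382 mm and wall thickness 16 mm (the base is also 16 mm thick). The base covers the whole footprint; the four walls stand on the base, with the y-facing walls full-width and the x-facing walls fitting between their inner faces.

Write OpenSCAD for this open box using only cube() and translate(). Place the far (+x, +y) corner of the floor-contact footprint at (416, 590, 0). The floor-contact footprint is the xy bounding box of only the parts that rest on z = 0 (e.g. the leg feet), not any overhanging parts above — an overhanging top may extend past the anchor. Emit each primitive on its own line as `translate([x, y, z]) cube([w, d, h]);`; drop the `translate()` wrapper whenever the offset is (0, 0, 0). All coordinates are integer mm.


translate([291, 308, 0]) cube([125, 282, 16]);
translate([291, 308, 16]) cube([125, 16, 366]);
translate([291, 574, 16]) cube([125, 16, 366]);
translate([291, 324, 16]) cube([16, 250, 366]);
translate([400, 324, 16]) cube([16, 250, 366]);


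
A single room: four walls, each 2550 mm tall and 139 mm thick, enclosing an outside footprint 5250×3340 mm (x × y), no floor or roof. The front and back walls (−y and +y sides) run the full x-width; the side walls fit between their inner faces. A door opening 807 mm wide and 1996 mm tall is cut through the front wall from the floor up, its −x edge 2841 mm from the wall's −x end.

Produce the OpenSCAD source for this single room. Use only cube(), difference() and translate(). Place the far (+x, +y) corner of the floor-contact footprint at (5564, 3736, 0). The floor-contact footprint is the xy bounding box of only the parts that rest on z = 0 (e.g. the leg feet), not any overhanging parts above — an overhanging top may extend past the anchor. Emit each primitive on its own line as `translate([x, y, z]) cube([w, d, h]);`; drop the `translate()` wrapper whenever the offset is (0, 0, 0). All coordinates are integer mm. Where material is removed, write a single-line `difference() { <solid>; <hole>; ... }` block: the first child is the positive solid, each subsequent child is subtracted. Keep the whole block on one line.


difference() { translate([314, 396, 0]) cube([5250, 139, 2550]); translate([3155, 396, 0]) cube([807, 139, 1996]); }
translate([314, 3597, 0]) cube([5250, 139, 2550]);
translate([314, 535, 0]) cube([139, 3062, 2550]);
translate([5425, 535, 0]) cube([139, 3062, 2550]);


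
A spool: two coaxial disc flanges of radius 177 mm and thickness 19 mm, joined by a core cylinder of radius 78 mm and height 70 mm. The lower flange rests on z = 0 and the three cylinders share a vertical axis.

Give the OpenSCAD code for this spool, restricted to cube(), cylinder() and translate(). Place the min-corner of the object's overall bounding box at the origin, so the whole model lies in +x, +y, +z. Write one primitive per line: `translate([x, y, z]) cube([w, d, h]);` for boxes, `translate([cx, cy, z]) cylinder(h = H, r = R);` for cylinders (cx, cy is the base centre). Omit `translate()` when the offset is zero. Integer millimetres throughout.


translate([177, 177, 0]) cylinder(h = 19, r = 177);
translate([177, 177, 19]) cylinder(h = 70, r = 78);
translate([177, 177, 89]) cylinder(h = 19, r = 177);


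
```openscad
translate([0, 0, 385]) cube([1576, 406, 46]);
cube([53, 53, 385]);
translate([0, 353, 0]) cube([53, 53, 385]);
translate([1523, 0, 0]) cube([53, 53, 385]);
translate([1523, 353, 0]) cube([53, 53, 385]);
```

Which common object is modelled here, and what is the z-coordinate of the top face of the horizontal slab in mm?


A bench. The seat-top height is 431 mm.

A long slab on four corner posts — a bench. The slab sits at z = 385 with thickness 46, so the top is 385 + 46 = 431 mm.


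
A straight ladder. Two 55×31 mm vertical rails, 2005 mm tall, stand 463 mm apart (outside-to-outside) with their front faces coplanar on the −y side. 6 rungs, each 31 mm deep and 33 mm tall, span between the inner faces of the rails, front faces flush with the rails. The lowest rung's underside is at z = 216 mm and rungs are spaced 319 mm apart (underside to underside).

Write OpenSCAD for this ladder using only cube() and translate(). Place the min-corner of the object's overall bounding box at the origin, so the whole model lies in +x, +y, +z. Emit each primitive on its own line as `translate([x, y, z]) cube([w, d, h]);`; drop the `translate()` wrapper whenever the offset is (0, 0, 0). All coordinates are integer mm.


cube([55, 31, 2005]);
translate([408, 0, 0]) cube([55, 31, 2005]);
translate([55, 0, 216]) cube([353, 31, 33]);
translate([55, 0, 535]) cube([353, 31, 33]);
translate([55, 0, 854]) cube([353, 31, 33]);
translate([55, 0, 1173]) cube([353, 31, 33]);
translate([55, 0, 1492]) cube([353, 31, 33]);
translate([55, 0, 1811]) cube([353, 31, 33]);


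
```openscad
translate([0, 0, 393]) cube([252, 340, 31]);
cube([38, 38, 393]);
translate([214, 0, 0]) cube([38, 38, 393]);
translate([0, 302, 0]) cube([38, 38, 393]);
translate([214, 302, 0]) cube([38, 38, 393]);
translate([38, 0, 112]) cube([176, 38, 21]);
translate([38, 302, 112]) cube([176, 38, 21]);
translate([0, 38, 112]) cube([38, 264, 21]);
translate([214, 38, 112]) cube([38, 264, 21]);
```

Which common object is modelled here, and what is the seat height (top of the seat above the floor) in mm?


A stool. The seat height is 424 mm.

A 252×340×31 slab at z = 393 on four corner posts — a stool. The seat top is 393 + 31 = 424 mm.


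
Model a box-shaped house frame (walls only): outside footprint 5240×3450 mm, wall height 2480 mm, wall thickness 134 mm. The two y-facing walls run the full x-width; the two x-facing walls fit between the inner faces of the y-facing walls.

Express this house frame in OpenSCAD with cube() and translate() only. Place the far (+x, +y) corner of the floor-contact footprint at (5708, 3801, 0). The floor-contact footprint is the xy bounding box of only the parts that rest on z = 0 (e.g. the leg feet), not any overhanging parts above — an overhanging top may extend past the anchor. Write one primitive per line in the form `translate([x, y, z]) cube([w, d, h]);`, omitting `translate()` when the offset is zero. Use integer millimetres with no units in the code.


translate([468, 351, 0]) cube([5240, 134, 2480]);
translate([468, 3667, 0]) cube([5240, 134, 2480]);
translate([468, 485, 0]) cube([134, 3182, 2480]);
translate([5574, 485, 0]) cube([134, 3182, 2480]);


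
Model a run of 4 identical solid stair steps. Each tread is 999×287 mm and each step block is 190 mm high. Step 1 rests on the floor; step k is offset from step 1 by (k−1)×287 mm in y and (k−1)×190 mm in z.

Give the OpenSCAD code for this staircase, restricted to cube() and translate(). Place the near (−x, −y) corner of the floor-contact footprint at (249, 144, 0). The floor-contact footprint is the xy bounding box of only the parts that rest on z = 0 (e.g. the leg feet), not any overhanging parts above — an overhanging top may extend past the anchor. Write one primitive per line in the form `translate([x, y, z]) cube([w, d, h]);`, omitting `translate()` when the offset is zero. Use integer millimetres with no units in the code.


translate([249, 144, 0]) cube([999, 287, 190]);
translate([249, 431, 190]) cube([999, 287, 190]);
translate([249, 718, 380]) cube([999, 287, 190]);
translate([249, 1005, 570]) cube([999, 287, 190]);


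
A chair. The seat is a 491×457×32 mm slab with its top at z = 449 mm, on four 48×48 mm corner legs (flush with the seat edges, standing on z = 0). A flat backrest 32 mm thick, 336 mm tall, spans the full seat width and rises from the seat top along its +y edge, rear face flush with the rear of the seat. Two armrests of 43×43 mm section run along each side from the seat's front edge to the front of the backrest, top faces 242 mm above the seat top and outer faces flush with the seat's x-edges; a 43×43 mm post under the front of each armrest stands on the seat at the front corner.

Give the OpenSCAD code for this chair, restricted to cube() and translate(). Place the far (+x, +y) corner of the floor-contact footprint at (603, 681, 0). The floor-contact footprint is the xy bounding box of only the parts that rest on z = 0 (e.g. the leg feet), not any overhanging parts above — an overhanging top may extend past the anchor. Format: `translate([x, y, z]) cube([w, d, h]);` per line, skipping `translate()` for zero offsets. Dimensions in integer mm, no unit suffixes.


translate([112, 224, 417]) cube([491, 457, 32]);
translate([112, 224, 0]) cube([48, 48, 417]);
translate([555, 224, 0]) cube([48, 48, 417]);
translate([112, 633, 0]) cube([48, 48, 417]);
translate([555, 633, 0]) cube([48, 48, 417]);
translate([112, 649, 449]) cube([491, 32, 336]);
translate([112, 224, 648]) cube([43, 425, 43]);
translate([560, 224, 648]) cube([43, 425, 43]);
translate([112, 224, 449]) cube([43, 43, 199]);
translate([560, 224, 449]) cube([43, 43, 199]);


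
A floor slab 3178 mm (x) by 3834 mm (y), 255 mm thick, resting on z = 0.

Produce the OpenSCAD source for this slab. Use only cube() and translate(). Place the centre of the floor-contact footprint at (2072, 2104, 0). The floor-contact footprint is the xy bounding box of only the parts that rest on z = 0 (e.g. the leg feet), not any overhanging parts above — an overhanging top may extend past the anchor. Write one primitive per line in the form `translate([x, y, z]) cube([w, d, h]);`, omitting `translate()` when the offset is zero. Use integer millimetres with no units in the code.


translate([483, 187, 0]) cube([3178, 3834, 255]);


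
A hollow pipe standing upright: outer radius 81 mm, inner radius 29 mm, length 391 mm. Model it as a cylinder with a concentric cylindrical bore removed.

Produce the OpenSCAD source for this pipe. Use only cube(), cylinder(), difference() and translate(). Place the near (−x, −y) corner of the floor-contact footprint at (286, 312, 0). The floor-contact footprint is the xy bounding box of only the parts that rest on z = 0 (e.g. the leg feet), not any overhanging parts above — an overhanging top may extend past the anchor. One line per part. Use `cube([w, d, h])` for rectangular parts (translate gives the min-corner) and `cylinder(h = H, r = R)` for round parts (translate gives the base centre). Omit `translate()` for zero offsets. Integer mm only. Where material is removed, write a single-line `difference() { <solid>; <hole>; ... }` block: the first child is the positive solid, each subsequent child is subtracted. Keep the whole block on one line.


difference() { translate([367, 393, 0]) cylinder(h = 391, r = 81); translate([367, 393, 0]) cylinder(h = 391, r = 29); }


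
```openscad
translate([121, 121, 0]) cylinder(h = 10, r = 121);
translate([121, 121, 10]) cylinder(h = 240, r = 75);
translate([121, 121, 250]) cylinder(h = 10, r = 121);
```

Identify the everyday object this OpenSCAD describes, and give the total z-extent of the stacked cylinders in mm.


A spool. The overall height is 260 mm.

Three coaxial cylinders, large–small–large — a spool. Two 10 mm flanges and a 240 mm core give 10 + 240 + 10 = 260 mm.


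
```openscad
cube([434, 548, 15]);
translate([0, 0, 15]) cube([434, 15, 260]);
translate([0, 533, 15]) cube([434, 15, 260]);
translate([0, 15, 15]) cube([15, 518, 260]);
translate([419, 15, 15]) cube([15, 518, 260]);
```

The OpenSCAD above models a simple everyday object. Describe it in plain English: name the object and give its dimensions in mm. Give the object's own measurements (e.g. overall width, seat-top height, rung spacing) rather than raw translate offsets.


An open-topped rectangular box: outside dimensions 434×548×275 mm, with a uniform wall and base thickness of 15 mm. The base is a full 434×548 slab on the floor; four walls sit on top of the base. The front and back walls (the −y and +y sides) span the full width; the two side walls fit between them.


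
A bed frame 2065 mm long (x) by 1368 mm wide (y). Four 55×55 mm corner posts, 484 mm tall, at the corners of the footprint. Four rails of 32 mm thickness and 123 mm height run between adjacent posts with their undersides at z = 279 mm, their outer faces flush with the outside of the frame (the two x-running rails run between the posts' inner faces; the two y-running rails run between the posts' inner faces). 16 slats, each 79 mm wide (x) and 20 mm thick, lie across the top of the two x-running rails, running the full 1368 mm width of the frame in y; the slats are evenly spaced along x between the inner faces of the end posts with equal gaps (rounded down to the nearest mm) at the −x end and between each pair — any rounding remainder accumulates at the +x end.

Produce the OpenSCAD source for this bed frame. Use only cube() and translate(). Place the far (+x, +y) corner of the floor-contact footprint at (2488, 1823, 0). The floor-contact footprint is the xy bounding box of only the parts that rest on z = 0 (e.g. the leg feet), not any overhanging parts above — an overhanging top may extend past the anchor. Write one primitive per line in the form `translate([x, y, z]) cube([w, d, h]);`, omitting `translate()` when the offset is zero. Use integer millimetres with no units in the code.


translate([423, 455, 0]) cube([55, 55, 484]);
translate([423, 1768, 0]) cube([55, 55, 484]);
translate([2433, 455, 0]) cube([55, 55, 484]);
translate([2433, 1768, 0]) cube([55, 55, 484]);
translate([478, 455, 279]) cube([1955, 32, 123]);
translate([478, 1791, 279]) cube([1955, 32, 123]);
translate([423, 510, 279]) cube([32, 1258, 123]);
translate([2456, 510, 279]) cube([32, 1258, 123]);
translate([518, 455, 402]) cube([79, 1368, 20]);
translate([637, 455, 402]) cube([79, 1368, 20]);
translate([756, 455, 402]) cube([79, 1368, 20]);
translate([875, 455, 402]) cube([79, 1368, 20]);
translate([994, 455, 402]) cube([79, 1368, 20]);
translate([1113, 455, 402]) cube([79, 1368, 20]);
translate([1232, 455, 402]) cube([79, 1368, 20]);
translate([1351, 455, 402]) cube([79, 1368, 20]);
translate([1470, 455, 402]) cube([79, 1368, 20]);
translate([1589, 455, 402]) cube([79, 1368, 20]);
translate([1708, 455, 402]) cube([79, 1368, 20]);
translate([1827, 455, 402]) cube([79, 1368, 20]);
translate([1946, 455, 402]) cube([79, 1368, 20]);
translate([2065, 455, 402]) cube([79, 1368, 20]);
translate([2184, 455, 402]) cube([79, 1368, 20]);
translate([2303, 455, 402]) cube([79, 1368, 20]);


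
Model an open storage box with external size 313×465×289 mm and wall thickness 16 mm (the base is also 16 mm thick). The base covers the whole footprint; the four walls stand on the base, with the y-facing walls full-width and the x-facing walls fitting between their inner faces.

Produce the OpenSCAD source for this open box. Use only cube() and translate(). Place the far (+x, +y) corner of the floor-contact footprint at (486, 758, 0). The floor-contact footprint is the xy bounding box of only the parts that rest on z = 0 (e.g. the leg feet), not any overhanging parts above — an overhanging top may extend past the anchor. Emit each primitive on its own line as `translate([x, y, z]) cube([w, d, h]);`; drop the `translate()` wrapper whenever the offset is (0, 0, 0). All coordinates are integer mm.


translate([173, 293, 0]) cube([313, 465, 16]);
translate([173, 293, 16]) cube([313, 16, 273]);
translate([173, 742, 16]) cube([313, 16, 273]);
translate([173, 309, 16]) cube([16, 433, 273]);
translate([470, 309, 16]) cube([16, 433, 273]);


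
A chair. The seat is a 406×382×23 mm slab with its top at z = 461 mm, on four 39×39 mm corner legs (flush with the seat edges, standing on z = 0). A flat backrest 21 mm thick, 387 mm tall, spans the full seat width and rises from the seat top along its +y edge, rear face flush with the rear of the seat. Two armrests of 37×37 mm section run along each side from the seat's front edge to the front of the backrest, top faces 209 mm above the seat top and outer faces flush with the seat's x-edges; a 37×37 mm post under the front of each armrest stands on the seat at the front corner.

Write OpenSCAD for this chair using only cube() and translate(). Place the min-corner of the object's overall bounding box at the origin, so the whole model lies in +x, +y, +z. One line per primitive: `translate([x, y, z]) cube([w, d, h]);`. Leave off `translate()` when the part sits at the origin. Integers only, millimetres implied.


translate([0, 0, 438]) cube([406, 382, 23]);
cube([39, 39, 438]);
translate([367, 0, 0]) cube([39, 39, 438]);
translate([0, 343, 0]) cube([39, 39, 438]);
translate([367, 343, 0]) cube([39, 39, 438]);
translate([0, 361, 461]) cube([406, 21, 387]);
translate([0, 0, 633]) cube([37, 361, 37]);
translate([369, 0, 633]) cube([37, 361, 37]);
translate([0, 0, 461]) cube([37, 37, 172]);
translate([369, 0, 461]) cube([37, 37, 172]);


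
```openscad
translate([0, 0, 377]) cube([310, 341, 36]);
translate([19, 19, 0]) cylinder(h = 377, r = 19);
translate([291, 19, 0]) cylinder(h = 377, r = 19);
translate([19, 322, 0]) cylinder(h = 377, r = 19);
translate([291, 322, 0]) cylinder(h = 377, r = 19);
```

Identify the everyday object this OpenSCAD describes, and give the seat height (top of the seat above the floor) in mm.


A stool. The seat height is 413 mm.

A 310×341×36 slab at z = 377 on four corner cylinders — a stool. The seat top is 377 + 36 = 413 mm.


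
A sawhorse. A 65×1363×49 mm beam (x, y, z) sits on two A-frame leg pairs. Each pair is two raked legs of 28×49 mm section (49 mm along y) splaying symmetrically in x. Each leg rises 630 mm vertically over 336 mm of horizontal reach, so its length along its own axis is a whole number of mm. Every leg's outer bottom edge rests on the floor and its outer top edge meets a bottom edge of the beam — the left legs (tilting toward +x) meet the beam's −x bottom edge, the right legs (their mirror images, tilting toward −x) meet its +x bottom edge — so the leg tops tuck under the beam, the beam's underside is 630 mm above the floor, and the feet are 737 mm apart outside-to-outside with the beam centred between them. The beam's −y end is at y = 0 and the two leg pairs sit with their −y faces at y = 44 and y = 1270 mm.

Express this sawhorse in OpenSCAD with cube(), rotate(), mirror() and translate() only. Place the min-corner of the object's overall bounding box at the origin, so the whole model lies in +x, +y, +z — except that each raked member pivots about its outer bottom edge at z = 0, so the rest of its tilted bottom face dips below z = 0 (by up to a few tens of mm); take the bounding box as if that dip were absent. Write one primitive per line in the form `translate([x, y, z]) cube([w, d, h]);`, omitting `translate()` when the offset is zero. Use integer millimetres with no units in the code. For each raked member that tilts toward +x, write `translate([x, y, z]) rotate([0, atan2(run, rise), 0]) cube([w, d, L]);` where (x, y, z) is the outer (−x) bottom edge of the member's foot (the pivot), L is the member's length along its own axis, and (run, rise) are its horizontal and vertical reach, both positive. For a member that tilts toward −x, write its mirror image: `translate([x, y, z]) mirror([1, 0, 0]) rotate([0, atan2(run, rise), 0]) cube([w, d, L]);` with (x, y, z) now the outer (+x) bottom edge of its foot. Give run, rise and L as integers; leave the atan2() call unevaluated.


// leg length = √(336² + 630²) = 714
// right-leg outer foot x = 2·336 + 65 = 737
// beam min-corner = (336, 0, 630)
translate([336, 0, 630]) cube([65, 1363, 49]);
translate([0, 44, 0]) rotate([0, atan2(336, 630), 0]) cube([28, 49, 714]);
translate([737, 44, 0]) mirror([1, 0, 0]) rotate([0, atan2(336, 630), 0]) cube([28, 49, 714]);
translate([0, 1270, 0]) rotate([0, atan2(336, 630), 0]) cube([28, 49, 714]);
translate([737, 1270, 0]) mirror([1, 0, 0]) rotate([0, atan2(336, 630), 0]) cube([28, 49, 714]);


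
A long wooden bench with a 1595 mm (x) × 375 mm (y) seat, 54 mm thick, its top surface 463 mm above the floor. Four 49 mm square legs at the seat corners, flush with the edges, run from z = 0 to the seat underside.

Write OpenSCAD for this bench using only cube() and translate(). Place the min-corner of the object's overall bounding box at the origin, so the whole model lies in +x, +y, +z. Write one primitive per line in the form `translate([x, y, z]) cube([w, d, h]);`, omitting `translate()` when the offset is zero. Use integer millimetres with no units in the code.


translate([0, 0, 409]) cube([1595, 375, 54]);
cube([49, 49, 409]);
translate([0, 326, 0]) cube([49, 49, 409]);
translate([1546, 0, 0]) cube([49, 49, 409]);
translate([1546, 326, 0]) cube([49, 49, 409]);
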